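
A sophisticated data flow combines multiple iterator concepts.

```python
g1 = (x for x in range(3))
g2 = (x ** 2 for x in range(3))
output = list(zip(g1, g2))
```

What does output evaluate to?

Step 1: g1 produces [0, 1, 2].
Step 2: g2 produces [0, 1, 4].
Step 3: zip pairs them: [(0, 0), (1, 1), (2, 4)].
Therefore output = [(0, 0), (1, 1), (2, 4)].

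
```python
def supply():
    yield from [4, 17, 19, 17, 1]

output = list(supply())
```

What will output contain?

Step 1: yield from delegates to the iterable, yielding each element.
Step 2: Collected values: [4, 17, 19, 17, 1].
Therefore output = [4, 17, 19, 17, 1].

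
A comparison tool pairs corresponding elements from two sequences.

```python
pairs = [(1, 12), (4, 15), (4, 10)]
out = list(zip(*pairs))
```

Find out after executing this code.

Step 1: zip(*pairs) transposes: unzips [(1, 12), (4, 15), (4, 10)] into separate sequences.
Step 2: First elements: (1, 4, 4), second elements: (12, 15, 10).
Therefore out = [(1, 4, 4), (12, 15, 10)].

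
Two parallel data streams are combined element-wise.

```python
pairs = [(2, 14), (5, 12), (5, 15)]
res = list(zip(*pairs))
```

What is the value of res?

Step 1: zip(*pairs) transposes: unzips [(2, 14), (5, 12), (5, 15)] into separate sequences.
Step 2: First elements: (2, 5, 5), second elements: (14, 12, 15).
Therefore res = [(2, 5, 5), (14, 12, 15)].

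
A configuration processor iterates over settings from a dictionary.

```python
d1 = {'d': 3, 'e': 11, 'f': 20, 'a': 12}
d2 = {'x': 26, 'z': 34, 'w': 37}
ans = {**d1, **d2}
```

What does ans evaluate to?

Step 1: Merge d1 and d2 (d2 values override on key conflicts).
Step 2: d1 has keys ['d', 'e', 'f', 'a'], d2 has keys ['x', 'z', 'w'].
Therefore ans = {'d': 3, 'e': 11, 'f': 20, 'a': 12, 'x': 26, 'z': 34, 'w': 37}.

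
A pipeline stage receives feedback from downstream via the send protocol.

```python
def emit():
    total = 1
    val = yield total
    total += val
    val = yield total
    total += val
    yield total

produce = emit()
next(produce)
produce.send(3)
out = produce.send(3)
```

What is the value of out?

Step 1: next() -> yield total=1.
Step 2: send(3) -> val=3, total = 1+3 = 4, yield 4.
Step 3: send(3) -> val=3, total = 4+3 = 7, yield 7.
Therefore out = 7.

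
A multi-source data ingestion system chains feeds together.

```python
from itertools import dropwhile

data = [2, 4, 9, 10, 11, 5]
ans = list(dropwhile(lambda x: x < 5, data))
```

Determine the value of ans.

Step 1: dropwhile drops elements while < 5:
  2 < 5: dropped
  4 < 5: dropped
  9: kept (dropping stopped)
Step 2: Remaining elements kept regardless of condition.
Therefore ans = [9, 10, 11, 5].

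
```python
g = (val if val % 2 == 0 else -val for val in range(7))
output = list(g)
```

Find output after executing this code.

Step 1: For each val in range(7), yield val if even, else -val:
  val=0: even, yield 0
  val=1: odd, yield -1
  val=2: even, yield 2
  val=3: odd, yield -3
  val=4: even, yield 4
  val=5: odd, yield -5
  val=6: even, yield 6
Therefore output = [0, -1, 2, -3, 4, -5, 6].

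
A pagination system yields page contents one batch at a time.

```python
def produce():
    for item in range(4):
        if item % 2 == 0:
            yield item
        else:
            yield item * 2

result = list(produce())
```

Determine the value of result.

Step 1: For each item in range(4), yield item if even, else item*2:
  item=0 (even): yield 0
  item=1 (odd): yield 1*2 = 2
  item=2 (even): yield 2
  item=3 (odd): yield 3*2 = 6
Therefore result = [0, 2, 2, 6].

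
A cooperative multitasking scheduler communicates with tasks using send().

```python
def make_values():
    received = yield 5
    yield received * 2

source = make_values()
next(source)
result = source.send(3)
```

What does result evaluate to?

Step 1: next(source) advances to first yield, producing 5.
Step 2: send(3) resumes, received = 3.
Step 3: yield received * 2 = 3 * 2 = 6.
Therefore result = 6.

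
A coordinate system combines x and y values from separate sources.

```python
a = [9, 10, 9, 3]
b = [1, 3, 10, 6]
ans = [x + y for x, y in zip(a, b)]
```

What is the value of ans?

Step 1: Add corresponding elements:
  9 + 1 = 10
  10 + 3 = 13
  9 + 10 = 19
  3 + 6 = 9
Therefore ans = [10, 13, 19, 9].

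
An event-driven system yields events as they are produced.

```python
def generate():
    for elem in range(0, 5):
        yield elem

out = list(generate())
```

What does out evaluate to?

Step 1: The generator yields each value from range(0, 5).
Step 2: list() consumes all yields: [0, 1, 2, 3, 4].
Therefore out = [0, 1, 2, 3, 4].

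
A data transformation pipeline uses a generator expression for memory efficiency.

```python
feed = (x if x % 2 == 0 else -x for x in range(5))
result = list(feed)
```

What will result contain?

Step 1: For each x in range(5), yield x if even, else -x:
  x=0: even, yield 0
  x=1: odd, yield -1
  x=2: even, yield 2
  x=3: odd, yield -3
  x=4: even, yield 4
Therefore result = [0, -1, 2, -3, 4].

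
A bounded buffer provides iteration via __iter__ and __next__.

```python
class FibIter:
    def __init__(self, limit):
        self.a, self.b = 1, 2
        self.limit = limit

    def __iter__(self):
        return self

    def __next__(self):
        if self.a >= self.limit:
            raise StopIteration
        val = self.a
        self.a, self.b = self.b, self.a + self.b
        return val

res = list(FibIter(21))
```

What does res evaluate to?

Step 1: Fibonacci-like sequence (a=1, b=2) until >= 21:
  Yield 1, then a,b = 2,3
  Yield 2, then a,b = 3,5
  Yield 3, then a,b = 5,8
  Yield 5, then a,b = 8,13
  Yield 8, then a,b = 13,21
  Yield 13, then a,b = 21,34
Step 2: 21 >= 21, stop.
Therefore res = [1, 2, 3, 5, 8, 13].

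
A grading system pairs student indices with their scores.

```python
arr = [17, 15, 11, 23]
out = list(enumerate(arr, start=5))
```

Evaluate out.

Step 1: enumerate with start=5:
  (5, 17)
  (6, 15)
  (7, 11)
  (8, 23)
Therefore out = [(5, 17), (6, 15), (7, 11), (8, 23)].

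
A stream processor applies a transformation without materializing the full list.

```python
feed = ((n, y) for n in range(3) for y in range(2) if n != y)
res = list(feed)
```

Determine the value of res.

Step 1: Nested generator over range(3) x range(2) where n != y:
  (0, 0): excluded (n == y)
  (0, 1): included
  (1, 0): included
  (1, 1): excluded (n == y)
  (2, 0): included
  (2, 1): included
Therefore res = [(0, 1), (1, 0), (2, 0), (2, 1)].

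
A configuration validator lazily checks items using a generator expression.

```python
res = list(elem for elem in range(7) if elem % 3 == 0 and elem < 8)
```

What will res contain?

Step 1: Filter range(7) where elem % 3 == 0 and elem < 8:
  elem=0: both conditions met, included
  elem=1: excluded (1 % 3 != 0)
  elem=2: excluded (2 % 3 != 0)
  elem=3: both conditions met, included
  elem=4: excluded (4 % 3 != 0)
  elem=5: excluded (5 % 3 != 0)
  elem=6: both conditions met, included
Therefore res = [0, 3, 6].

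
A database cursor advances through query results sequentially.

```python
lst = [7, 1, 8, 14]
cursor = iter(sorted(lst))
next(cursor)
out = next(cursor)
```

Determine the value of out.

Step 1: sorted([7, 1, 8, 14]) = [1, 7, 8, 14].
Step 2: Create iterator and skip 1 elements.
Step 3: next() returns 7.
Therefore out = 7.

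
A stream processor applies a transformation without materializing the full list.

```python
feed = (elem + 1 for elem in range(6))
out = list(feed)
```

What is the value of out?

Step 1: For each elem in range(6), compute elem+1:
  elem=0: 0+1 = 1
  elem=1: 1+1 = 2
  elem=2: 2+1 = 3
  elem=3: 3+1 = 4
  elem=4: 4+1 = 5
  elem=5: 5+1 = 6
Therefore out = [1, 2, 3, 4, 5, 6].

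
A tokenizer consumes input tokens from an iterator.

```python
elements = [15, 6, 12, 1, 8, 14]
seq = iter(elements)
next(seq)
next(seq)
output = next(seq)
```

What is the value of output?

Step 1: Create iterator over [15, 6, 12, 1, 8, 14].
Step 2: next() consumes 15.
Step 3: next() consumes 6.
Step 4: next() returns 12.
Therefore output = 12.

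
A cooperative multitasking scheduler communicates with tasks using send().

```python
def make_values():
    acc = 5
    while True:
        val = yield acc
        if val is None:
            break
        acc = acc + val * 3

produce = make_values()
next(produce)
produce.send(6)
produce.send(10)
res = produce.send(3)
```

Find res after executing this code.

Step 1: next() -> yield acc=5.
Step 2: send(6) -> val=6, acc = 5 + 6*3 = 23, yield 23.
Step 3: send(10) -> val=10, acc = 23 + 10*3 = 53, yield 53.
Step 4: send(3) -> val=3, acc = 53 + 3*3 = 62, yield 62.
Therefore res = 62.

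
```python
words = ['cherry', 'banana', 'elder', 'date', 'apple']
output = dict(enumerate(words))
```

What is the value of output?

Step 1: enumerate pairs indices with words:
  0 -> 'cherry'
  1 -> 'banana'
  2 -> 'elder'
  3 -> 'date'
  4 -> 'apple'
Therefore output = {0: 'cherry', 1: 'banana', 2: 'elder', 3: 'date', 4: 'apple'}.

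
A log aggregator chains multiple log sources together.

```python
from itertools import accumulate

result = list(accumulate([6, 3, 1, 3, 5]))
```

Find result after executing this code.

Step 1: accumulate computes running sums:
  + 6 = 6
  + 3 = 9
  + 1 = 10
  + 3 = 13
  + 5 = 18
Therefore result = [6, 9, 10, 13, 18].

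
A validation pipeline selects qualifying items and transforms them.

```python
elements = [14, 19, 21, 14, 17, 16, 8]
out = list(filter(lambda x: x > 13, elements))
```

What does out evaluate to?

Step 1: Filter elements > 13:
  14: kept
  19: kept
  21: kept
  14: kept
  17: kept
  16: kept
  8: removed
Therefore out = [14, 19, 21, 14, 17, 16].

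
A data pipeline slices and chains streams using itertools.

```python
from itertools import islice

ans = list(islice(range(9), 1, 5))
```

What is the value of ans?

Step 1: islice(range(9), 1, 5) takes elements at indices [1, 5).
Step 2: Elements: [1, 2, 3, 4].
Therefore ans = [1, 2, 3, 4].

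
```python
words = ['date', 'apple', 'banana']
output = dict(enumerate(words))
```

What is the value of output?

Step 1: enumerate pairs indices with words:
  0 -> 'date'
  1 -> 'apple'
  2 -> 'banana'
Therefore output = {0: 'date', 1: 'apple', 2: 'banana'}.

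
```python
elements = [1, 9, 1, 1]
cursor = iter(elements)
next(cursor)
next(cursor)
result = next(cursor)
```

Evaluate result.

Step 1: Create iterator over [1, 9, 1, 1].
Step 2: next() consumes 1.
Step 3: next() consumes 9.
Step 4: next() returns 1.
Therefore result = 1.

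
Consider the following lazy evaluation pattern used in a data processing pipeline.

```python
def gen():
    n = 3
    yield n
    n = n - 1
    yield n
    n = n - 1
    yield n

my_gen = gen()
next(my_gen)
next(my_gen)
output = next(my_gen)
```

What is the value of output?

Step 1: Trace through generator execution:
  Yield 1: n starts at 3, yield 3
  Yield 2: n = 3 - 1 = 2, yield 2
  Yield 3: n = 2 - 1 = 1, yield 1
Step 2: First next() gets 3, second next() gets the second value, third next() yields 1.
Therefore output = 1.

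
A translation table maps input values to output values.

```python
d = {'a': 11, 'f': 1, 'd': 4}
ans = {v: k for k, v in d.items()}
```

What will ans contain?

Step 1: Invert dict (swap keys and values):
  'a': 11 -> 11: 'a'
  'f': 1 -> 1: 'f'
  'd': 4 -> 4: 'd'
Therefore ans = {11: 'a', 1: 'f', 4: 'd'}.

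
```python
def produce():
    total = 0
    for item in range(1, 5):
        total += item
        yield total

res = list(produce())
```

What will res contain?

Step 1: Generator accumulates running sum:
  item=1: total = 1, yield 1
  item=2: total = 3, yield 3
  item=3: total = 6, yield 6
  item=4: total = 10, yield 10
Therefore res = [1, 3, 6, 10].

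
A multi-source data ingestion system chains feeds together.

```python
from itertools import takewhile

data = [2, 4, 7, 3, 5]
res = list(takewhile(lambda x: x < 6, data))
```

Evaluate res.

Step 1: takewhile stops at first element >= 6:
  2 < 6: take
  4 < 6: take
  7 >= 6: stop
Therefore res = [2, 4].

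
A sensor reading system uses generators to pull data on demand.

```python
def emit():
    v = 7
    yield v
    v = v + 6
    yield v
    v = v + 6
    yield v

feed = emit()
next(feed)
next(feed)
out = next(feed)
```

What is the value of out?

Step 1: Trace through generator execution:
  Yield 1: v starts at 7, yield 7
  Yield 2: v = 7 + 6 = 13, yield 13
  Yield 3: v = 13 + 6 = 19, yield 19
Step 2: First next() gets 7, second next() gets the second value, third next() yields 19.
Therefore out = 19.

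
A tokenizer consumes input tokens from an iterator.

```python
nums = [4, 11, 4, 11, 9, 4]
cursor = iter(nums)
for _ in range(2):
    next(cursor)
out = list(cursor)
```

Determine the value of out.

Step 1: Create iterator over [4, 11, 4, 11, 9, 4].
Step 2: Advance 2 positions (consuming [4, 11]).
Step 3: list() collects remaining elements: [4, 11, 9, 4].
Therefore out = [4, 11, 9, 4].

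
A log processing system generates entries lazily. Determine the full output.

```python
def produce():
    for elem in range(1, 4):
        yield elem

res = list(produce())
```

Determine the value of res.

Step 1: The generator yields each value from range(1, 4).
Step 2: list() consumes all yields: [1, 2, 3].
Therefore res = [1, 2, 3].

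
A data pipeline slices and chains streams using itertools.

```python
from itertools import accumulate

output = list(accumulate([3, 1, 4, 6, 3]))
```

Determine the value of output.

Step 1: accumulate computes running sums:
  + 3 = 3
  + 1 = 4
  + 4 = 8
  + 6 = 14
  + 3 = 17
Therefore output = [3, 4, 8, 14, 17].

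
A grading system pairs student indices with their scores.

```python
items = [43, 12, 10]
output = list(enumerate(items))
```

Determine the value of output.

Step 1: enumerate pairs each element with its index:
  (0, 43)
  (1, 12)
  (2, 10)
Therefore output = [(0, 43), (1, 12), (2, 10)].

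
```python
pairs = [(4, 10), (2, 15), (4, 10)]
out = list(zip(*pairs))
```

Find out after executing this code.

Step 1: zip(*pairs) transposes: unzips [(4, 10), (2, 15), (4, 10)] into separate sequences.
Step 2: First elements: (4, 2, 4), second elements: (10, 15, 10).
Therefore out = [(4, 2, 4), (10, 15, 10)].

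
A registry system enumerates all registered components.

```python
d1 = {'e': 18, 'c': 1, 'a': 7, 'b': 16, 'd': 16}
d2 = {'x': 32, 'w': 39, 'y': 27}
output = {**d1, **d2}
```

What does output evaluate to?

Step 1: Merge d1 and d2 (d2 values override on key conflicts).
Step 2: d1 has keys ['e', 'c', 'a', 'b', 'd'], d2 has keys ['x', 'w', 'y'].
Therefore output = {'e': 18, 'c': 1, 'a': 7, 'b': 16, 'd': 16, 'x': 32, 'w': 39, 'y': 27}.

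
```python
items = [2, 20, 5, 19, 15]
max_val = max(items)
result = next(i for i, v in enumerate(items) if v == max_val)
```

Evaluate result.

Step 1: max([2, 20, 5, 19, 15]) = 20.
Step 2: Find first index where value == 20:
  Index 0: 2 != 20
  Index 1: 20 == 20, found!
Therefore result = 1.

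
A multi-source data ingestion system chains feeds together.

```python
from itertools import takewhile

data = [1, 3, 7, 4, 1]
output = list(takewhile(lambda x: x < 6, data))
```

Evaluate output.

Step 1: takewhile stops at first element >= 6:
  1 < 6: take
  3 < 6: take
  7 >= 6: stop
Therefore output = [1, 3].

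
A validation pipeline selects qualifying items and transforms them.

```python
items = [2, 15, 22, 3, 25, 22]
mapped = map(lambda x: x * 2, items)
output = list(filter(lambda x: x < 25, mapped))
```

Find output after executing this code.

Step 1: Map x * 2:
  2 -> 4
  15 -> 30
  22 -> 44
  3 -> 6
  25 -> 50
  22 -> 44
Step 2: Filter for < 25:
  4: kept
  30: removed
  44: removed
  6: kept
  50: removed
  44: removed
Therefore output = [4, 6].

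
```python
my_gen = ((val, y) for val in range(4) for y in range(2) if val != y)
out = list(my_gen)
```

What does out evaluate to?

Step 1: Nested generator over range(4) x range(2) where val != y:
  (0, 0): excluded (val == y)
  (0, 1): included
  (1, 0): included
  (1, 1): excluded (val == y)
  (2, 0): included
  (2, 1): included
  (3, 0): included
  (3, 1): included
Therefore out = [(0, 1), (1, 0), (2, 0), (2, 1), (3, 0), (3, 1)].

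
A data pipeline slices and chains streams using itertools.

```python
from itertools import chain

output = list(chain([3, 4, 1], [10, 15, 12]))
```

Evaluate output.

Step 1: chain() concatenates iterables: [3, 4, 1] + [10, 15, 12].
Therefore output = [3, 4, 1, 10, 15, 12].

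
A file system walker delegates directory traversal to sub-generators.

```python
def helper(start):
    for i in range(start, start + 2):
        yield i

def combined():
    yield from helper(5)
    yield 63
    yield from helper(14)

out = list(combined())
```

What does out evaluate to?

Step 1: combined() delegates to helper(5):
  yield 5
  yield 6
Step 2: yield 63
Step 3: Delegates to helper(14):
  yield 14
  yield 15
Therefore out = [5, 6, 63, 14, 15].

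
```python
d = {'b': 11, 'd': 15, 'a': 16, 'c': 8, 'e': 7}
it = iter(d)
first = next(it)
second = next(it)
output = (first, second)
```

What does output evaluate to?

Step 1: iter(d) iterates over keys: ['b', 'd', 'a', 'c', 'e'].
Step 2: first = next(it) = 'b', second = next(it) = 'd'.
Therefore output = ('b', 'd').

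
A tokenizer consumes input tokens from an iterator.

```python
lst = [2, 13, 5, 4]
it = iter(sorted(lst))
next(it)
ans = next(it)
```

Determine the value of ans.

Step 1: sorted([2, 13, 5, 4]) = [2, 4, 5, 13].
Step 2: Create iterator and skip 1 elements.
Step 3: next() returns 4.
Therefore ans = 4.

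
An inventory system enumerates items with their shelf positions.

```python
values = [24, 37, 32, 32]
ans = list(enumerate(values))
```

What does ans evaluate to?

Step 1: enumerate pairs each element with its index:
  (0, 24)
  (1, 37)
  (2, 32)
  (3, 32)
Therefore ans = [(0, 24), (1, 37), (2, 32), (3, 32)].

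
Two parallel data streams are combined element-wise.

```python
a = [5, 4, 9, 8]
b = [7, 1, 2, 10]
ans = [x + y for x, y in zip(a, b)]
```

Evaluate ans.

Step 1: Add corresponding elements:
  5 + 7 = 12
  4 + 1 = 5
  9 + 2 = 11
  8 + 10 = 18
Therefore ans = [12, 5, 11, 18].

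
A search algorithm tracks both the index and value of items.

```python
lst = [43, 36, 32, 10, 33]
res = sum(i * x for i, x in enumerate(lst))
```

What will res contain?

Step 1: Compute i * x for each (i, x) in enumerate([43, 36, 32, 10, 33]):
  i=0, x=43: 0*43 = 0
  i=1, x=36: 1*36 = 36
  i=2, x=32: 2*32 = 64
  i=3, x=10: 3*10 = 30
  i=4, x=33: 4*33 = 132
Step 2: sum = 0 + 36 + 64 + 30 + 132 = 262.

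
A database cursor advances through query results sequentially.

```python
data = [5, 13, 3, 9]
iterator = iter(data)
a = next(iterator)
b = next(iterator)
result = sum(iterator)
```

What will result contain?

Step 1: Create iterator over [5, 13, 3, 9].
Step 2: a = next() = 5, b = next() = 13.
Step 3: sum() of remaining [3, 9] = 12.
Therefore result = 12.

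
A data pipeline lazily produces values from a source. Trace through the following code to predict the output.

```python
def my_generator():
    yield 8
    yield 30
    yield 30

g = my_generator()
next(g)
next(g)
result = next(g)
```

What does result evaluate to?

Step 1: my_generator() creates a generator.
Step 2: next(g) yields 8 (consumed and discarded).
Step 3: next(g) yields 30 (consumed and discarded).
Step 4: next(g) yields 30, assigned to result.
Therefore result = 30.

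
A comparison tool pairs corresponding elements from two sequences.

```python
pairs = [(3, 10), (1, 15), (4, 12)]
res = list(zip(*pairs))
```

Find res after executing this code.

Step 1: zip(*pairs) transposes: unzips [(3, 10), (1, 15), (4, 12)] into separate sequences.
Step 2: First elements: (3, 1, 4), second elements: (10, 15, 12).
Therefore res = [(3, 1, 4), (10, 15, 12)].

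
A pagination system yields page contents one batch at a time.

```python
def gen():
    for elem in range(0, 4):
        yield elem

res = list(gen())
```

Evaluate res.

Step 1: The generator yields each value from range(0, 4).
Step 2: list() consumes all yields: [0, 1, 2, 3].
Therefore res = [0, 1, 2, 3].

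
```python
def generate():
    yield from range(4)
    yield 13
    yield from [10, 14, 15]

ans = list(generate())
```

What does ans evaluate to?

Step 1: Trace yields in order:
  yield 0
  yield 1
  yield 2
  yield 3
  yield 13
  yield 10
  yield 14
  yield 15
Therefore ans = [0, 1, 2, 3, 13, 10, 14, 15].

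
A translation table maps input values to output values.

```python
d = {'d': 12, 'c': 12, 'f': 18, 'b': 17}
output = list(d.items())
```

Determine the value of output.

Step 1: d.items() returns (key, value) pairs in insertion order.
Therefore output = [('d', 12), ('c', 12), ('f', 18), ('b', 17)].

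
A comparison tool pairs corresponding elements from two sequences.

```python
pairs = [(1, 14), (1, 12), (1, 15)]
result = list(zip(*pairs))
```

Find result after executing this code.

Step 1: zip(*pairs) transposes: unzips [(1, 14), (1, 12), (1, 15)] into separate sequences.
Step 2: First elements: (1, 1, 1), second elements: (14, 12, 15).
Therefore result = [(1, 1, 1), (14, 12, 15)].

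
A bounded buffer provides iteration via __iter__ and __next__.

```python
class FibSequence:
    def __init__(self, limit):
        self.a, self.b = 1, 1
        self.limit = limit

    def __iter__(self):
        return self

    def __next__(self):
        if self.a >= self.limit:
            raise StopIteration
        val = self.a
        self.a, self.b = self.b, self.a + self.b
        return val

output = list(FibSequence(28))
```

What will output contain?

Step 1: Fibonacci-like sequence (a=1, b=1) until >= 28:
  Yield 1, then a,b = 1,2
  Yield 1, then a,b = 2,3
  Yield 2, then a,b = 3,5
  Yield 3, then a,b = 5,8
  Yield 5, then a,b = 8,13
  Yield 8, then a,b = 13,21
  Yield 13, then a,b = 21,34
  Yield 21, then a,b = 34,55
Step 2: 34 >= 28, stop.
Therefore output = [1, 1, 2, 3, 5, 8, 13, 21].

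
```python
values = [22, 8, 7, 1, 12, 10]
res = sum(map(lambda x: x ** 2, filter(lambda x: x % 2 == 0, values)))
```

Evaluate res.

Step 1: Filter even numbers from [22, 8, 7, 1, 12, 10]: [22, 8, 12, 10]
Step 2: Square each: [484, 64, 144, 100]
Step 3: Sum = 792.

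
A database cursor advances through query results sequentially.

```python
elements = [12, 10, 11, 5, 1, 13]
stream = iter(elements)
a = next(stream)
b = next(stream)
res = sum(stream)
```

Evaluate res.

Step 1: Create iterator over [12, 10, 11, 5, 1, 13].
Step 2: a = next() = 12, b = next() = 10.
Step 3: sum() of remaining [11, 5, 1, 13] = 30.
Therefore res = 30.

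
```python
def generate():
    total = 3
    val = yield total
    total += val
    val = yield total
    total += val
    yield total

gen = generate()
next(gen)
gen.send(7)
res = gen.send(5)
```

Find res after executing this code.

Step 1: next() -> yield total=3.
Step 2: send(7) -> val=7, total = 3+7 = 10, yield 10.
Step 3: send(5) -> val=5, total = 10+5 = 15, yield 15.
Therefore res = 15.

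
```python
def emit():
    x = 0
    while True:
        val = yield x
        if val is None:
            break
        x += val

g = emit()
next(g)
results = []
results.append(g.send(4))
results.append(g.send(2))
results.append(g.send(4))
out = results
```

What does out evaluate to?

Step 1: next(g) -> yield 0.
Step 2: send(4) -> x = 4, yield 4.
Step 3: send(2) -> x = 6, yield 6.
Step 4: send(4) -> x = 10, yield 10.
Therefore out = [4, 6, 10].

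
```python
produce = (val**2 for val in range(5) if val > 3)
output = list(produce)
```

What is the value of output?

Step 1: For range(5), keep val > 3, then square:
  val=0: 0 <= 3, excluded
  val=1: 1 <= 3, excluded
  val=2: 2 <= 3, excluded
  val=3: 3 <= 3, excluded
  val=4: 4 > 3, yield 4**2 = 16
Therefore output = [16].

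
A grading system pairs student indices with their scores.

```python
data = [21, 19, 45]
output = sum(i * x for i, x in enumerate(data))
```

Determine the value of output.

Step 1: Compute i * x for each (i, x) in enumerate([21, 19, 45]):
  i=0, x=21: 0*21 = 0
  i=1, x=19: 1*19 = 19
  i=2, x=45: 2*45 = 90
Step 2: sum = 0 + 19 + 90 = 109.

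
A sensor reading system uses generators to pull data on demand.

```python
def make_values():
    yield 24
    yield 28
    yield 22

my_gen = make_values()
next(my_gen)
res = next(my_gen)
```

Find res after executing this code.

Step 1: make_values() creates a generator.
Step 2: next(my_gen) yields 24 (consumed and discarded).
Step 3: next(my_gen) yields 28, assigned to res.
Therefore res = 28.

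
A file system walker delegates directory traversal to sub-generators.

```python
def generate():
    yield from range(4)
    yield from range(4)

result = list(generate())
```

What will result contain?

Step 1: Trace yields in order:
  yield 0
  yield 1
  yield 2
  yield 3
  yield 0
  yield 1
  yield 2
  yield 3
Therefore result = [0, 1, 2, 3, 0, 1, 2, 3].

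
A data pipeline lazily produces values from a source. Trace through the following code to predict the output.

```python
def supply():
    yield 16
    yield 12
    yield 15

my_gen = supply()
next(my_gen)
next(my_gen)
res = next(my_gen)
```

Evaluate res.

Step 1: supply() creates a generator.
Step 2: next(my_gen) yields 16 (consumed and discarded).
Step 3: next(my_gen) yields 12 (consumed and discarded).
Step 4: next(my_gen) yields 15, assigned to res.
Therefore res = 15.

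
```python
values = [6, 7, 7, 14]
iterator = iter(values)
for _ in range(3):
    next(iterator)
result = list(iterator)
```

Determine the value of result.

Step 1: Create iterator over [6, 7, 7, 14].
Step 2: Advance 3 positions (consuming [6, 7, 7]).
Step 3: list() collects remaining elements: [14].
Therefore result = [14].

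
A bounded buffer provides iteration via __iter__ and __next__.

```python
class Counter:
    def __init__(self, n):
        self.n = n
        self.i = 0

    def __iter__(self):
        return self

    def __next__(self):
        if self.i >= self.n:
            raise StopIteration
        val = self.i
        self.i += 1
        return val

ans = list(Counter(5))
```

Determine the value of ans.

Step 1: Counter(5) creates an iterator counting 0 to 4.
Step 2: list() consumes all values: [0, 1, 2, 3, 4].
Therefore ans = [0, 1, 2, 3, 4].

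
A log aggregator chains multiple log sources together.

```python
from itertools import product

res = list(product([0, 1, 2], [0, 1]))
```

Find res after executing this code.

Step 1: product([0, 1, 2], [0, 1]) gives all pairs:
  (0, 0)
  (0, 1)
  (1, 0)
  (1, 1)
  (2, 0)
  (2, 1)
Therefore res = [(0, 0), (0, 1), (1, 0), (1, 1), (2, 0), (2, 1)].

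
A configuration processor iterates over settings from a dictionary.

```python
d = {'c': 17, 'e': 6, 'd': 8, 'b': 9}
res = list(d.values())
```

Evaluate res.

Step 1: d.values() returns the dictionary values in insertion order.
Therefore res = [17, 6, 8, 9].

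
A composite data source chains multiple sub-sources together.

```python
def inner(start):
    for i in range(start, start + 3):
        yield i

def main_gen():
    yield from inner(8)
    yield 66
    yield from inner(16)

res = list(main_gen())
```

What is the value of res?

Step 1: main_gen() delegates to inner(8):
  yield 8
  yield 9
  yield 10
Step 2: yield 66
Step 3: Delegates to inner(16):
  yield 16
  yield 17
  yield 18
Therefore res = [8, 9, 10, 66, 16, 17, 18].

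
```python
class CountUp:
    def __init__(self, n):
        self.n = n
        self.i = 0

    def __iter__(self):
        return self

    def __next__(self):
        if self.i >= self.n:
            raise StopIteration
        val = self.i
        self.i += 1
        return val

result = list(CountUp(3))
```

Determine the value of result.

Step 1: CountUp(3) creates an iterator counting 0 to 2.
Step 2: list() consumes all values: [0, 1, 2].
Therefore result = [0, 1, 2].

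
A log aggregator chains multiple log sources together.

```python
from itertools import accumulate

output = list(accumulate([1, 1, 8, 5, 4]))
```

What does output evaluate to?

Step 1: accumulate computes running sums:
  + 1 = 1
  + 1 = 2
  + 8 = 10
  + 5 = 15
  + 4 = 19
Therefore output = [1, 2, 10, 15, 19].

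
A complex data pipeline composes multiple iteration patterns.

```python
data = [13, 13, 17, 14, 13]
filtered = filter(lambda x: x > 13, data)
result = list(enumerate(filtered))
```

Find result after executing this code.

Step 1: Filter [13, 13, 17, 14, 13] for > 13: [17, 14].
Step 2: enumerate re-indexes from 0: [(0, 17), (1, 14)].
Therefore result = [(0, 17), (1, 14)].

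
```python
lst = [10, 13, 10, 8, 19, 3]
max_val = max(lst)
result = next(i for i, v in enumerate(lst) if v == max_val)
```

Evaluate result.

Step 1: max([10, 13, 10, 8, 19, 3]) = 19.
Step 2: Find first index where value == 19:
  Index 0: 10 != 19
  Index 1: 13 != 19
  Index 2: 10 != 19
  Index 3: 8 != 19
  Index 4: 19 == 19, found!
Therefore result = 4.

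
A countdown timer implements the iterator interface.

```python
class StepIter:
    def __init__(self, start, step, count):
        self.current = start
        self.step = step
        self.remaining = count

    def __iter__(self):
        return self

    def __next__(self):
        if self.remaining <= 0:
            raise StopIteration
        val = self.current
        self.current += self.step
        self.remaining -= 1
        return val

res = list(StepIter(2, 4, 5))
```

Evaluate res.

Step 1: StepIter starts at 2, increments by 4, for 5 steps:
  Yield 2, then current += 4
  Yield 6, then current += 4
  Yield 10, then current += 4
  Yield 14, then current += 4
  Yield 18, then current += 4
Therefore res = [2, 6, 10, 14, 18].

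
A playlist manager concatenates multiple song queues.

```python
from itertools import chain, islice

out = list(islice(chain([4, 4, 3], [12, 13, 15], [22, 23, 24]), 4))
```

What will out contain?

Step 1: chain([4, 4, 3], [12, 13, 15], [22, 23, 24]) = [4, 4, 3, 12, 13, 15, 22, 23, 24].
Step 2: islice takes first 4 elements: [4, 4, 3, 12].
Therefore out = [4, 4, 3, 12].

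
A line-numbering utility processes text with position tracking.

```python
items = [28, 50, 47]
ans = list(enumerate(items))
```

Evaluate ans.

Step 1: enumerate pairs each element with its index:
  (0, 28)
  (1, 50)
  (2, 47)
Therefore ans = [(0, 28), (1, 50), (2, 47)].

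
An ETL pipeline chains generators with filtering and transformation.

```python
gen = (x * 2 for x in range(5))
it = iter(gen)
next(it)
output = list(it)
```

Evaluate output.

Step 1: Generator produces [0, 2, 4, 6, 8].
Step 2: next(it) consumes first element (0).
Step 3: list(it) collects remaining: [2, 4, 6, 8].
Therefore output = [2, 4, 6, 8].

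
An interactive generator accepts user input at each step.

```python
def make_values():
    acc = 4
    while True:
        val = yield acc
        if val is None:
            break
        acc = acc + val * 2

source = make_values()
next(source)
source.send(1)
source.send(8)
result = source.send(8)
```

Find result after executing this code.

Step 1: next() -> yield acc=4.
Step 2: send(1) -> val=1, acc = 4 + 1*2 = 6, yield 6.
Step 3: send(8) -> val=8, acc = 6 + 8*2 = 22, yield 22.
Step 4: send(8) -> val=8, acc = 22 + 8*2 = 38, yield 38.
Therefore result = 38.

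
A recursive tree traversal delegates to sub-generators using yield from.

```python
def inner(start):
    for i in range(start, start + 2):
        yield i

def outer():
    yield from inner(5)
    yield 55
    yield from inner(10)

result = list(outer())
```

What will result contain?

Step 1: outer() delegates to inner(5):
  yield 5
  yield 6
Step 2: yield 55
Step 3: Delegates to inner(10):
  yield 10
  yield 11
Therefore result = [5, 6, 55, 10, 11].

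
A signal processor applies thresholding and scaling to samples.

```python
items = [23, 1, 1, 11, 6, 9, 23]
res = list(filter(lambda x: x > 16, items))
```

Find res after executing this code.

Step 1: Filter elements > 16:
  23: kept
  1: removed
  1: removed
  11: removed
  6: removed
  9: removed
  23: kept
Therefore res = [23, 23].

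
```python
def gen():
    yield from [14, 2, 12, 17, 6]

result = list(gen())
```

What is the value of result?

Step 1: yield from delegates to the iterable, yielding each element.
Step 2: Collected values: [14, 2, 12, 17, 6].
Therefore result = [14, 2, 12, 17, 6].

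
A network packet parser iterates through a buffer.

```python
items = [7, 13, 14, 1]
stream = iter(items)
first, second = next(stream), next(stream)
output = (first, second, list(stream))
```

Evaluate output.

Step 1: Create iterator over [7, 13, 14, 1].
Step 2: first = 7, second = 13.
Step 3: Remaining elements: [14, 1].
Therefore output = (7, 13, [14, 1]).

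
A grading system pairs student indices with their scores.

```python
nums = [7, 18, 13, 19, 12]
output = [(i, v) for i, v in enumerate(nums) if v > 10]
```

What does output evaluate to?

Step 1: Filter enumerate([7, 18, 13, 19, 12]) keeping v > 10:
  (0, 7): 7 <= 10, excluded
  (1, 18): 18 > 10, included
  (2, 13): 13 > 10, included
  (3, 19): 19 > 10, included
  (4, 12): 12 > 10, included
Therefore output = [(1, 18), (2, 13), (3, 19), (4, 12)].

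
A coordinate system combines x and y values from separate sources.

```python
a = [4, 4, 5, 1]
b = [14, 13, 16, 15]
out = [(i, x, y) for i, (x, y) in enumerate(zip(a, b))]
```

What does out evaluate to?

Step 1: enumerate(zip(a, b)) gives index with paired elements:
  i=0: (4, 14)
  i=1: (4, 13)
  i=2: (5, 16)
  i=3: (1, 15)
Therefore out = [(0, 4, 14), (1, 4, 13), (2, 5, 16), (3, 1, 15)].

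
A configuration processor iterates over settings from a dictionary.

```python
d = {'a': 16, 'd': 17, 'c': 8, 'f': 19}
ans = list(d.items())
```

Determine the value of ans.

Step 1: d.items() returns (key, value) pairs in insertion order.
Therefore ans = [('a', 16), ('d', 17), ('c', 8), ('f', 19)].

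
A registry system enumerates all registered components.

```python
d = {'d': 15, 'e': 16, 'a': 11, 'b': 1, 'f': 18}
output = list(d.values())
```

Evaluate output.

Step 1: d.values() returns the dictionary values in insertion order.
Therefore output = [15, 16, 11, 1, 18].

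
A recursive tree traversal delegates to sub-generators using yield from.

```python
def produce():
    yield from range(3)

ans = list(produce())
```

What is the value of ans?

Step 1: yield from delegates to the iterable, yielding each element.
Step 2: Collected values: [0, 1, 2].
Therefore ans = [0, 1, 2].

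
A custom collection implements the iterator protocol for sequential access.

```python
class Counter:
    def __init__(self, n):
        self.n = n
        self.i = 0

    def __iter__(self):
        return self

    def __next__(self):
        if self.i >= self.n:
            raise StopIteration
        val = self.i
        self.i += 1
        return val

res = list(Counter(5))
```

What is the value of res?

Step 1: Counter(5) creates an iterator counting 0 to 4.
Step 2: list() consumes all values: [0, 1, 2, 3, 4].
Therefore res = [0, 1, 2, 3, 4].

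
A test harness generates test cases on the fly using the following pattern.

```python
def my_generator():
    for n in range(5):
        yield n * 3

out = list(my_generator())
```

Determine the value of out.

Step 1: For each n in range(5), yield n * 3:
  n=0: yield 0 * 3 = 0
  n=1: yield 1 * 3 = 3
  n=2: yield 2 * 3 = 6
  n=3: yield 3 * 3 = 9
  n=4: yield 4 * 3 = 12
Therefore out = [0, 3, 6, 9, 12].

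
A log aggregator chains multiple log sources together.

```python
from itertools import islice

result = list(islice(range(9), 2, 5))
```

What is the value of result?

Step 1: islice(range(9), 2, 5) takes elements at indices [2, 5).
Step 2: Elements: [2, 3, 4].
Therefore result = [2, 3, 4].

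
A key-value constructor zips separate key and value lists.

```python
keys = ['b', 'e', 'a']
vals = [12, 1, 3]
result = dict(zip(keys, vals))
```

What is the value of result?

Step 1: zip pairs keys with values:
  'b' -> 12
  'e' -> 1
  'a' -> 3
Therefore result = {'b': 12, 'e': 1, 'a': 3}.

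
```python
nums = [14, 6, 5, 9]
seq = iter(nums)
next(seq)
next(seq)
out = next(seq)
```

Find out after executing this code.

Step 1: Create iterator over [14, 6, 5, 9].
Step 2: next() consumes 14.
Step 3: next() consumes 6.
Step 4: next() returns 5.
Therefore out = 5.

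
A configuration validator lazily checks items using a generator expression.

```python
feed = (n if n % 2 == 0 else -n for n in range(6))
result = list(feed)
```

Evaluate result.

Step 1: For each n in range(6), yield n if even, else -n:
  n=0: even, yield 0
  n=1: odd, yield -1
  n=2: even, yield 2
  n=3: odd, yield -3
  n=4: even, yield 4
  n=5: odd, yield -5
Therefore result = [0, -1, 2, -3, 4, -5].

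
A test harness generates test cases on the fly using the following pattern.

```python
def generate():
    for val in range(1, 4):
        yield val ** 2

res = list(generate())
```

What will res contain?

Step 1: For each val in range(1, 4), yield val**2:
  val=1: yield 1**2 = 1
  val=2: yield 2**2 = 4
  val=3: yield 3**2 = 9
Therefore res = [1, 4, 9].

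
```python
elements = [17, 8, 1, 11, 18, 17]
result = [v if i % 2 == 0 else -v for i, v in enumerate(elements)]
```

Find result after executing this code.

Step 1: For each (i, v), keep v if i is even, negate if odd:
  i=0 (even): keep 17
  i=1 (odd): negate to -8
  i=2 (even): keep 1
  i=3 (odd): negate to -11
  i=4 (even): keep 18
  i=5 (odd): negate to -17
Therefore result = [17, -8, 1, -11, 18, -17].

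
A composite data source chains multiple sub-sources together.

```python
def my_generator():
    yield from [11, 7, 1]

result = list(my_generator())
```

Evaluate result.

Step 1: yield from delegates to the iterable, yielding each element.
Step 2: Collected values: [11, 7, 1].
Therefore result = [11, 7, 1].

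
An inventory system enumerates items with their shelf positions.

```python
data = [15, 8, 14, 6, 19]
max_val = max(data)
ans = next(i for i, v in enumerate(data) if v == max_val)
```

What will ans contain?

Step 1: max([15, 8, 14, 6, 19]) = 19.
Step 2: Find first index where value == 19:
  Index 0: 15 != 19
  Index 1: 8 != 19
  Index 2: 14 != 19
  Index 3: 6 != 19
  Index 4: 19 == 19, found!
Therefore ans = 4.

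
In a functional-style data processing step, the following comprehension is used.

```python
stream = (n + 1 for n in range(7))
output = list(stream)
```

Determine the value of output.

Step 1: For each n in range(7), compute n+1:
  n=0: 0+1 = 1
  n=1: 1+1 = 2
  n=2: 2+1 = 3
  n=3: 3+1 = 4
  n=4: 4+1 = 5
  n=5: 5+1 = 6
  n=6: 6+1 = 7
Therefore output = [1, 2, 3, 4, 5, 6, 7].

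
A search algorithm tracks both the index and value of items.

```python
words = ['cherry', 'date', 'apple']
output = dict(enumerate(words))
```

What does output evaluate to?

Step 1: enumerate pairs indices with words:
  0 -> 'cherry'
  1 -> 'date'
  2 -> 'apple'
Therefore output = {0: 'cherry', 1: 'date', 2: 'apple'}.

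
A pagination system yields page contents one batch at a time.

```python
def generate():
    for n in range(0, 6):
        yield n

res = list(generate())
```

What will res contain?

Step 1: The generator yields each value from range(0, 6).
Step 2: list() consumes all yields: [0, 1, 2, 3, 4, 5].
Therefore res = [0, 1, 2, 3, 4, 5].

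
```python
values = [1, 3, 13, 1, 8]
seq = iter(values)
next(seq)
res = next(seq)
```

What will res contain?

Step 1: Create iterator over [1, 3, 13, 1, 8].
Step 2: next() consumes 1.
Step 3: next() returns 3.
Therefore res = 3.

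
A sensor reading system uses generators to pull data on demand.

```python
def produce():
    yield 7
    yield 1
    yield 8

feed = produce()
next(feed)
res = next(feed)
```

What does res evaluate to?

Step 1: produce() creates a generator.
Step 2: next(feed) yields 7 (consumed and discarded).
Step 3: next(feed) yields 1, assigned to res.
Therefore res = 1.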